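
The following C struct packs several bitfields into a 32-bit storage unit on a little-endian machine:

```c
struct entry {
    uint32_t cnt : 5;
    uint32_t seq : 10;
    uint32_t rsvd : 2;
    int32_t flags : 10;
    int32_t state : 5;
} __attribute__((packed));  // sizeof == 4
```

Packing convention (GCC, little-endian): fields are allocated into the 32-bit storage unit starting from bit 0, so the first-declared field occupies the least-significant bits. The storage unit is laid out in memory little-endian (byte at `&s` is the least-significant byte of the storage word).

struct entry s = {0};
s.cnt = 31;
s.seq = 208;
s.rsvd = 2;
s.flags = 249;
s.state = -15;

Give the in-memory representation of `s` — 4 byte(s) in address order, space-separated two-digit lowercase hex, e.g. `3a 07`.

1f 1a f3 89

[0+:5] cnt=31 & 0x1f = 0x1f; word=0x0000001f
[5+:10] seq=208 & 0x3ff = 0xd0; word=0x00001a1f
[15+:2] rsvd=2 & 0x3 = 0x2; word=0x00011a1f
[17+:10] flags=249 & 0x3ff = 0xf9; word=0x01f31a1f
[27+:5] state=-15 & 0x1f = 0x11; word=0x89f31a1f
word = 0x89f31a1f → little-endian bytes:
  [0]=0x1f  [1]=0x1a  [2]=0xf3  [3]=0x89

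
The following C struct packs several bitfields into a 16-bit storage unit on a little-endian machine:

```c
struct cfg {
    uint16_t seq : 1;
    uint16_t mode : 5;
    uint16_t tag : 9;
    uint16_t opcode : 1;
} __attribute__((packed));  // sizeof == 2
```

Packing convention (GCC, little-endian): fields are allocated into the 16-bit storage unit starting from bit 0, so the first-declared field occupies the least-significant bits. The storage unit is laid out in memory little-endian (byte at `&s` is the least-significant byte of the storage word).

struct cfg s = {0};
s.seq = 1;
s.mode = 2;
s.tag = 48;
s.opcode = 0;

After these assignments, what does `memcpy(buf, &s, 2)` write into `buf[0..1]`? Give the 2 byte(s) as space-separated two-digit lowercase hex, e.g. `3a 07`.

seq:1 = 1 → 0x1 << 0 → word 0x0001
mode:5 = 2 → 0x2 << 1 → word 0x0005
tag:9 = 48 → 0x30 << 6 → word 0x0c05
opcode:1 = 0 → 0x0 << 15 → word 0x0c05
word = 0x0c05 → little-endian bytes:
  [0]=0x05  [1]=0x0c

05 0c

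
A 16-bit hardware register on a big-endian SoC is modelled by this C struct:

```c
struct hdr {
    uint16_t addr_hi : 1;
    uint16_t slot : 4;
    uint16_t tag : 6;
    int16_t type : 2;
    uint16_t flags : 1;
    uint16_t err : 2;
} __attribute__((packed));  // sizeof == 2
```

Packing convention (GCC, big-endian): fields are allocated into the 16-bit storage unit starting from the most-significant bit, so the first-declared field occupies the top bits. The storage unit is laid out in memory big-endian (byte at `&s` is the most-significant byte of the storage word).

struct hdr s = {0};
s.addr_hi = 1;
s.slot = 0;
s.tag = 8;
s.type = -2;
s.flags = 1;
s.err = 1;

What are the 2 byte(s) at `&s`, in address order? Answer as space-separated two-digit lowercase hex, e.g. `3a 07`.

81 15

[15+:1] addr_hi=1 & 0x1 = 0x1; word=0x8000
[11+:4] slot=0 & 0xf = 0x0; word=0x8000
[5+:6] tag=8 & 0x3f = 0x8; word=0x8100
[3+:2] type=-2 & 0x3 = 0x2; word=0x8110
[2+:1] flags=1 & 0x1 = 0x1; word=0x8114
[0+:2] err=1 & 0x3 = 0x1; word=0x8115
word = 0x8115 → big-endian bytes:
  [0]=0x81  [1]=0x15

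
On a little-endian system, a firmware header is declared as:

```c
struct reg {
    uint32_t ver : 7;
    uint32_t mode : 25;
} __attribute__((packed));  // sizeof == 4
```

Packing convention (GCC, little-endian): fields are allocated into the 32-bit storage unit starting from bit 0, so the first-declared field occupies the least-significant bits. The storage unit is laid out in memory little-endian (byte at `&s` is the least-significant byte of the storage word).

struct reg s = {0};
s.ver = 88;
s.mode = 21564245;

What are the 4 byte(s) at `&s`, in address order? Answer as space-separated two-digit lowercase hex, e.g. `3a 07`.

d8 aa 85 a4

ver:7 = 88 → 0x58 << 0 → word 0x00000058
mode:25 = 21564245 → 0x1490b55 << 7 → word 0xa485aad8
word = 0xa485aad8 → little-endian bytes:
  [0]=0xd8  [1]=0xaa  [2]=0x85  [3]=0xa4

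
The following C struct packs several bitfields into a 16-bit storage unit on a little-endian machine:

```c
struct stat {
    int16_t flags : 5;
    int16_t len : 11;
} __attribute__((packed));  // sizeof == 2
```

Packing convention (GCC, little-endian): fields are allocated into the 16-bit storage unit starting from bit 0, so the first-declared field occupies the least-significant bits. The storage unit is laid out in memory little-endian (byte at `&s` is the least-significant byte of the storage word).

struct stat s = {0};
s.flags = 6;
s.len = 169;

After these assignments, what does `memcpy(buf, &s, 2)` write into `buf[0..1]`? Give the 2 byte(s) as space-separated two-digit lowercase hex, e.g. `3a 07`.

26 15

flags:5 = 6 → 0x6 << 0 → word 0x0006
len:11 = 169 → 0xa9 << 5 → word 0x1526
word = 0x1526 → little-endian bytes:
  [0]=0x26  [1]=0x15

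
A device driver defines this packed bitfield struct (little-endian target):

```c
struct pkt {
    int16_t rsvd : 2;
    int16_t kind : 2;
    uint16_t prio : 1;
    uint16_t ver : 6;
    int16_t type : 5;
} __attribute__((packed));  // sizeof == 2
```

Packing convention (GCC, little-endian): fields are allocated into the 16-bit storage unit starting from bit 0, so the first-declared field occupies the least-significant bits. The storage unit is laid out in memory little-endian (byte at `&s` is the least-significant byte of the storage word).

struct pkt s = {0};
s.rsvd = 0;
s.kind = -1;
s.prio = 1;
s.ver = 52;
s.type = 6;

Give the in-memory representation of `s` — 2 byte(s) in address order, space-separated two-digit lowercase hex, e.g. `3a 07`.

9c 36

rsvd (2b) val=0 bits=0x0 at bit 0: 0x0000
kind (2b) val=-1 bits=0x3 at bit 2: 0x000c
prio (1b) val=1 bits=0x1 at bit 4: 0x001c
ver (6b) val=52 bits=0x34 at bit 5: 0x069c
type (5b) val=6 bits=0x6 at bit 11: 0x369c
word = 0x369c → little-endian bytes:
  [0]=0x9c  [1]=0x36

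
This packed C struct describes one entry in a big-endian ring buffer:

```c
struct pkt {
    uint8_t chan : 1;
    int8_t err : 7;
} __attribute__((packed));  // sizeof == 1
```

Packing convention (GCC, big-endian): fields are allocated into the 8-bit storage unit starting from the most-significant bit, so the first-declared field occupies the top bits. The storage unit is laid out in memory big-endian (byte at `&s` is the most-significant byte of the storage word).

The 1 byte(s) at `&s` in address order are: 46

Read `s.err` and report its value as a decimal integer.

[0]=0x46 (big-endian) → word 0x46
chan:1 @ bit 7 → (0x46>>7)&0x1 = 0x0
err:7 @ bit 0 → (0x46>>0)&0x7f = 0x46  ←
err signed 7b, MSB=1: 70 - 128 = -58

-58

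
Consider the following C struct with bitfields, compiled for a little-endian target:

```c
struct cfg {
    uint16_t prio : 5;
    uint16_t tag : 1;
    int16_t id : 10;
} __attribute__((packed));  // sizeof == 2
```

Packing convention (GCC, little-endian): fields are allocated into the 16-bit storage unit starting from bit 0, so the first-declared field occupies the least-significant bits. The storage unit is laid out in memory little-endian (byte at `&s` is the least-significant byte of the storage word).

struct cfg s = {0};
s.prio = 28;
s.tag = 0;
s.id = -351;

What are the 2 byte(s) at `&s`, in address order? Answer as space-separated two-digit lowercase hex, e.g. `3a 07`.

5c a8

prio:5 = 28 → 0x1c << 0 → word 0x001c
tag:1 = 0 → 0x0 << 5 → word 0x001c
id:10 = -351 → 0x2a1 << 6 → word 0xa85c
word = 0xa85c → little-endian bytes:
  [0]=0x5c  [1]=0xa8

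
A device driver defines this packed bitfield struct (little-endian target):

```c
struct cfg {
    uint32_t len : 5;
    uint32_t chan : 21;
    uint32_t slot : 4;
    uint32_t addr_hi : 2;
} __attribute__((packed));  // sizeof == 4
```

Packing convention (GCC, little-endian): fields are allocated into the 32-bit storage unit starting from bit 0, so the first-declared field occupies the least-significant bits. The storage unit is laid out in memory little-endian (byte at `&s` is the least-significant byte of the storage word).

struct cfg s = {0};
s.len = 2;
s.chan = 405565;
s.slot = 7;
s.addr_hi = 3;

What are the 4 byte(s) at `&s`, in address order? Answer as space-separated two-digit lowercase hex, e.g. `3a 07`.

len:5 = 2 → 0x2 << 0 → word 0x00000002
chan:21 = 405565 → 0x6303d << 5 → word 0x00c607a2
slot:4 = 7 → 0x7 << 26 → word 0x1cc607a2
addr_hi:2 = 3 → 0x3 << 30 → word 0xdcc607a2
word = 0xdcc607a2 → little-endian bytes:
  [0]=0xa2  [1]=0x07  [2]=0xc6  [3]=0xdc

a2 07 c6 dc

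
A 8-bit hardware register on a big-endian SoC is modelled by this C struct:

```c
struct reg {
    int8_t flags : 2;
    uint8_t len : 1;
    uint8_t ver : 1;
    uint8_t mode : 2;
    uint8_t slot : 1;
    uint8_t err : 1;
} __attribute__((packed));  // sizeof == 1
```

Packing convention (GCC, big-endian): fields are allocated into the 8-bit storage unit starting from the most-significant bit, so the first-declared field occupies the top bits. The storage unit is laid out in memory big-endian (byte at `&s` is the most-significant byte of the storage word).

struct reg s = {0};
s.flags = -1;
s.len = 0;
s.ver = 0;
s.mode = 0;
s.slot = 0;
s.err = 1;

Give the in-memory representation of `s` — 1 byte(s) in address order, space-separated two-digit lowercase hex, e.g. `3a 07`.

c1

flags (2b) val=-1 bits=0x3 at bit 6: 0xc0
len (1b) val=0 bits=0x0 at bit 5: 0xc0
ver (1b) val=0 bits=0x0 at bit 4: 0xc0
mode (2b) val=0 bits=0x0 at bit 2: 0xc0
slot (1b) val=0 bits=0x0 at bit 1: 0xc0
err (1b) val=1 bits=0x1 at bit 0: 0xc1
word = 0xc1 → big-endian bytes:
  [0]=0xc1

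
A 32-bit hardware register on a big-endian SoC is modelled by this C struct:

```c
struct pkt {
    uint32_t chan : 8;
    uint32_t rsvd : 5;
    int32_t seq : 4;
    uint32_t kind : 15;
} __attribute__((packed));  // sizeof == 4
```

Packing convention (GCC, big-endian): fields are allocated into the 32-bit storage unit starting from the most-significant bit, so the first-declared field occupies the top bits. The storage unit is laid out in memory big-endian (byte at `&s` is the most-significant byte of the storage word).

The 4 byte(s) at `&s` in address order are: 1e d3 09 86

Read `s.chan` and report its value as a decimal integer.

[0]=0x1e [1]=0xd3 [2]=0x09 [3]=0x86 (big-endian) → word 0x1ed30986
chan:8 @ bit 24 → (0x1ed30986>>24)&0xff = 0x1e  ←
rsvd:5 @ bit 19 → (0x1ed30986>>19)&0x1f = 0x1a
seq:4 @ bit 15 → (0x1ed30986>>15)&0xf = 0x6
kind:15 @ bit 0 → (0x1ed30986>>0)&0x7fff = 0x986

30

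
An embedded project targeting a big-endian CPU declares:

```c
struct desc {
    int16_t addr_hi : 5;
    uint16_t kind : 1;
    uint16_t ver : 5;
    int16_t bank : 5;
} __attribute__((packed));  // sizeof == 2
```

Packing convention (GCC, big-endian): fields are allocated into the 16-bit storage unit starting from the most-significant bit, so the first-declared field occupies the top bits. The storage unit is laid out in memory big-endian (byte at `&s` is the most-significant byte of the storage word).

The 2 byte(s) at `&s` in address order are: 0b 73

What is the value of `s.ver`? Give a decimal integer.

27

[0]=0x0b [1]=0x73 (big-endian) → word 0x0b73
addr_hi [11+:5] = (word>>11) & 0x1f = 1
kind [10+:1] = (word>>10) & 0x1 = 0
ver [5+:5] = (word>>5) & 0x1f = 27  ←
bank [0+:5] = (word>>0) & 0x1f = 19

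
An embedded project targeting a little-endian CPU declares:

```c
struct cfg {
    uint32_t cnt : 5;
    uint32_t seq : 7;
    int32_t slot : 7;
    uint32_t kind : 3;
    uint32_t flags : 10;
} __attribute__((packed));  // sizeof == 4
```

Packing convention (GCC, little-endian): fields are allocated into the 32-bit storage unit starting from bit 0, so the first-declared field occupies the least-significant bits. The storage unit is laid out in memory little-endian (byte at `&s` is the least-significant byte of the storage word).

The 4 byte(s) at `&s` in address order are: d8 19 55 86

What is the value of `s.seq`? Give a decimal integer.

78

[0]=0xd8 [1]=0x19 [2]=0x55 [3]=0x86 (little-endian) → word 0x865519d8
cnt:5 @ bit 0 → (0x865519d8>>0)&0x1f = 0x18
seq:7 @ bit 5 → (0x865519d8>>5)&0x7f = 0x4e  ←
slot:7 @ bit 12 → (0x865519d8>>12)&0x7f = 0x51
kind:3 @ bit 19 → (0x865519d8>>19)&0x7 = 0x2
flags:10 @ bit 22 → (0x865519d8>>22)&0x3ff = 0x219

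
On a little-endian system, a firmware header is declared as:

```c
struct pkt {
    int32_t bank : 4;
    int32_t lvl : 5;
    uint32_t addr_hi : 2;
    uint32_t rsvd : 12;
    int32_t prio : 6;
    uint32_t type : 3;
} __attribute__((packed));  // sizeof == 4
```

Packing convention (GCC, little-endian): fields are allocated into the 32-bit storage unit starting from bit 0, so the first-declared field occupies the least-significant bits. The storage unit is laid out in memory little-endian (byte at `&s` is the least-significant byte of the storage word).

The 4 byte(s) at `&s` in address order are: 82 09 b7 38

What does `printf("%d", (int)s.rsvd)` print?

1761

[0]=0x82 [1]=0x09 [2]=0xb7 [3]=0x38 (little-endian) → word 0x38b70982
bank:4 @ bit 0 → (0x38b70982>>0)&0xf = 0x2
lvl:5 @ bit 4 → (0x38b70982>>4)&0x1f = 0x18
addr_hi:2 @ bit 9 → (0x38b70982>>9)&0x3 = 0x0
rsvd:12 @ bit 11 → (0x38b70982>>11)&0xfff = 0x6e1  ←
prio:6 @ bit 23 → (0x38b70982>>23)&0x3f = 0x31
type:3 @ bit 29 → (0x38b70982>>29)&0x7 = 0x1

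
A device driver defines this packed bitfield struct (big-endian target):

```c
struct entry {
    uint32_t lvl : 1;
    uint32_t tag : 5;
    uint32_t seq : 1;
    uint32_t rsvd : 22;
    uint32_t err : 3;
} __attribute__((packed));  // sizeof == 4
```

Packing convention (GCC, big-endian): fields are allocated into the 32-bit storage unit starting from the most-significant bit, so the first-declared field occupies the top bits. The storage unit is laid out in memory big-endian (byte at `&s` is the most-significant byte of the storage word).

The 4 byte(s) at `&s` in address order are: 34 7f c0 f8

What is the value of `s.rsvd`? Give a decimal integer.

[0]=0x34 [1]=0x7f [2]=0xc0 [3]=0xf8 (big-endian) → word 0x347fc0f8
lvl:1 @ bit 31 → (0x347fc0f8>>31)&0x1 = 0x0
tag:5 @ bit 26 → (0x347fc0f8>>26)&0x1f = 0xd
seq:1 @ bit 25 → (0x347fc0f8>>25)&0x1 = 0x0
rsvd:22 @ bit 3 → (0x347fc0f8>>3)&0x3fffff = 0xff81f  ←
err:3 @ bit 0 → (0x347fc0f8>>0)&0x7 = 0x0

1046559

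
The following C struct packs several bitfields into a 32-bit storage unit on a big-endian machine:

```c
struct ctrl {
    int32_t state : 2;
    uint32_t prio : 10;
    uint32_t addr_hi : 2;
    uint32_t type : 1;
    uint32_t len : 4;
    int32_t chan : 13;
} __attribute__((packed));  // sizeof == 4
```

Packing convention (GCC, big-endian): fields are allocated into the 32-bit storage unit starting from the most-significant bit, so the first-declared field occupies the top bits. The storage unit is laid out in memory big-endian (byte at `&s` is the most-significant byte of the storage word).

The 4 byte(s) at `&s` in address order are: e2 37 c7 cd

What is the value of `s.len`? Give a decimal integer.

[0]=0xe2 [1]=0x37 [2]=0xc7 [3]=0xcd (big-endian) → word 0xe237c7cd
state:2 @ bit 30 → (0xe237c7cd>>30)&0x3 = 0x3
prio:10 @ bit 20 → (0xe237c7cd>>20)&0x3ff = 0x223
addr_hi:2 @ bit 18 → (0xe237c7cd>>18)&0x3 = 0x1
type:1 @ bit 17 → (0xe237c7cd>>17)&0x1 = 0x1
len:4 @ bit 13 → (0xe237c7cd>>13)&0xf = 0xe  ←
chan:13 @ bit 0 → (0xe237c7cd>>0)&0x1fff = 0x7cd

14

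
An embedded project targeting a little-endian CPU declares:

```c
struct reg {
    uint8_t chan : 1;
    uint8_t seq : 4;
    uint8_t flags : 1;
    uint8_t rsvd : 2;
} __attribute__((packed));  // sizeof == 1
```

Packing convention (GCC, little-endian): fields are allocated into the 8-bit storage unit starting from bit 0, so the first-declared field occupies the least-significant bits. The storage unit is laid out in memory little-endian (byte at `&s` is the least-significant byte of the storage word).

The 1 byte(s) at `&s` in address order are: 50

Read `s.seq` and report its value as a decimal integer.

8

[0]=0x50 (little-endian) → word 0x50
chan:1 @ bit 0 → (0x50>>0)&0x1 = 0x0
seq:4 @ bit 1 → (0x50>>1)&0xf = 0x8  ←
flags:1 @ bit 5 → (0x50>>5)&0x1 = 0x0
rsvd:2 @ bit 6 → (0x50>>6)&0x3 = 0x1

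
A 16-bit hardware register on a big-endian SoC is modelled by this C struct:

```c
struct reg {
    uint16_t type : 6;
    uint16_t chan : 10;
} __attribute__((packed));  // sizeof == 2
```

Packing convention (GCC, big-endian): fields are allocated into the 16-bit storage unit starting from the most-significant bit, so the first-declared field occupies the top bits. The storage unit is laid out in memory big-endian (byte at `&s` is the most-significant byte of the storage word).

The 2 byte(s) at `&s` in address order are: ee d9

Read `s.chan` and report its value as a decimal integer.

729

[0]=0xee [1]=0xd9 (big-endian) → word 0xeed9
type [10+:6] = (word>>10) & 0x3f = 59
chan [0+:10] = (word>>0) & 0x3ff = 729  ←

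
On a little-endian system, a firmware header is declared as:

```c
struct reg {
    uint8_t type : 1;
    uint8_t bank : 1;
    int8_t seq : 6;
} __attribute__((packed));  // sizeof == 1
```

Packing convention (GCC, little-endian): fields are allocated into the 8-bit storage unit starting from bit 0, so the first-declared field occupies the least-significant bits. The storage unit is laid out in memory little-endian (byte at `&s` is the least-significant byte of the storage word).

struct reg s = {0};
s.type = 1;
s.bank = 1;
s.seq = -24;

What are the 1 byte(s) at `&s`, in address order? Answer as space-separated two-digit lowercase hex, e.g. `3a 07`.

a3

type:1 = 1 → 0x1 << 0 → word 0x01
bank:1 = 1 → 0x1 << 1 → word 0x03
seq:6 = -24 → 0x28 << 2 → word 0xa3
word = 0xa3 → little-endian bytes:
  [0]=0xa3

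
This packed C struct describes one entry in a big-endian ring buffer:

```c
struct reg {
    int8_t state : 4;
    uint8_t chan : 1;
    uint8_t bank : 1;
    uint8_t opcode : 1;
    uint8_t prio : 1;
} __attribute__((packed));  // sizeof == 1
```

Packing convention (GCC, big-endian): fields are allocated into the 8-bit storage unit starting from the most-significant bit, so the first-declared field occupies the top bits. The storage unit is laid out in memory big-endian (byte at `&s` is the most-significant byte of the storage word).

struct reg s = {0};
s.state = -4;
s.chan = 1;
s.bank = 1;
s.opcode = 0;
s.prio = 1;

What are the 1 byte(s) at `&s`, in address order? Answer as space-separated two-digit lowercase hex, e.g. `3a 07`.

state:4 = -4 → 0xc << 4 → word 0xc0
chan:1 = 1 → 0x1 << 3 → word 0xc8
bank:1 = 1 → 0x1 << 2 → word 0xcc
opcode:1 = 0 → 0x0 << 1 → word 0xcc
prio:1 = 1 → 0x1 << 0 → word 0xcd
word = 0xcd → big-endian bytes:
  [0]=0xcd

cd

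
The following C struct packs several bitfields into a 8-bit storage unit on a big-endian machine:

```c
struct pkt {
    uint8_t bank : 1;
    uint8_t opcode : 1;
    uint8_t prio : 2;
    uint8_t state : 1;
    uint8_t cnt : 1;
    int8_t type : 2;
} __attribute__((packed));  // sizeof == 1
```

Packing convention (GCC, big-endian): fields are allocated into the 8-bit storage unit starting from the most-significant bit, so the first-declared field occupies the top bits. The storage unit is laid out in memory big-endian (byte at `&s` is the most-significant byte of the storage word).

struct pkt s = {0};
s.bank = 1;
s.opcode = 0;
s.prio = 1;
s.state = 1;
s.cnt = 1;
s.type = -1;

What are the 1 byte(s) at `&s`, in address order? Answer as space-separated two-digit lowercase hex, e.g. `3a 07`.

9f

bank (1b) val=1 bits=0x1 at bit 7: 0x80
opcode (1b) val=0 bits=0x0 at bit 6: 0x80
prio (2b) val=1 bits=0x1 at bit 4: 0x90
state (1b) val=1 bits=0x1 at bit 3: 0x98
cnt (1b) val=1 bits=0x1 at bit 2: 0x9c
type (2b) val=-1 bits=0x3 at bit 0: 0x9f
word = 0x9f → big-endian bytes:
  [0]=0x9f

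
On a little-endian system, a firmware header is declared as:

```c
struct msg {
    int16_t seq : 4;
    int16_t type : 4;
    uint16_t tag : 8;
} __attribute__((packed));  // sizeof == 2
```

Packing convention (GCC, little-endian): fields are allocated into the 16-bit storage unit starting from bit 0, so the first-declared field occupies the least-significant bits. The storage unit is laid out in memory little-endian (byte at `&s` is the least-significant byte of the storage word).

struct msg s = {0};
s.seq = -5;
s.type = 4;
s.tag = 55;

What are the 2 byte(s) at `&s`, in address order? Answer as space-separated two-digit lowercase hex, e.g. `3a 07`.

4b 37

seq (4b) val=-5 bits=0xb at bit 0: 0x000b
type (4b) val=4 bits=0x4 at bit 4: 0x004b
tag (8b) val=55 bits=0x37 at bit 8: 0x374b
word = 0x374b → little-endian bytes:
  [0]=0x4b  [1]=0x37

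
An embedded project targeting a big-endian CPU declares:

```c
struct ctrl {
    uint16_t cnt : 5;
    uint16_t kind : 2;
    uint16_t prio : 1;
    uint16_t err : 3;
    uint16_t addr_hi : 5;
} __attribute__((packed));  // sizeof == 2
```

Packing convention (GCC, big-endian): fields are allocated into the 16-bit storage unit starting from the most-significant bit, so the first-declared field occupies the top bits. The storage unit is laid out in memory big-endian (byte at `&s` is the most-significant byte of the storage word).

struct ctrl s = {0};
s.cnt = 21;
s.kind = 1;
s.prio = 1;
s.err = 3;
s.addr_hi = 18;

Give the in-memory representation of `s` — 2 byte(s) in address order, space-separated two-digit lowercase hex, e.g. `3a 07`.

cnt:5 = 21 → 0x15 << 11 → word 0xa800
kind:2 = 1 → 0x1 << 9 → word 0xaa00
prio:1 = 1 → 0x1 << 8 → word 0xab00
err:3 = 3 → 0x3 << 5 → word 0xab60
addr_hi:5 = 18 → 0x12 << 0 → word 0xab72
word = 0xab72 → big-endian bytes:
  [0]=0xab  [1]=0x72

ab 72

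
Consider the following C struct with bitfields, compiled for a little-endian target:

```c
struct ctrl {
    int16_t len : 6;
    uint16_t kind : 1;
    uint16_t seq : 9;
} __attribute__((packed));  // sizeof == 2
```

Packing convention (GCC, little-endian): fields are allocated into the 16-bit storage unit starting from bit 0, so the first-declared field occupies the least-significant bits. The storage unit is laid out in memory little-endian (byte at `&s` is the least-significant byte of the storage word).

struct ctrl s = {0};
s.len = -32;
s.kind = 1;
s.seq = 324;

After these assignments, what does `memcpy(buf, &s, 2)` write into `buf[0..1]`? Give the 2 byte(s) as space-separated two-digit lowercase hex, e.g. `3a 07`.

60 a2

len:6 = -32 → 0x20 << 0 → word 0x0020
kind:1 = 1 → 0x1 << 6 → word 0x0060
seq:9 = 324 → 0x144 << 7 → word 0xa260
word = 0xa260 → little-endian bytes:
  [0]=0x60  [1]=0xa2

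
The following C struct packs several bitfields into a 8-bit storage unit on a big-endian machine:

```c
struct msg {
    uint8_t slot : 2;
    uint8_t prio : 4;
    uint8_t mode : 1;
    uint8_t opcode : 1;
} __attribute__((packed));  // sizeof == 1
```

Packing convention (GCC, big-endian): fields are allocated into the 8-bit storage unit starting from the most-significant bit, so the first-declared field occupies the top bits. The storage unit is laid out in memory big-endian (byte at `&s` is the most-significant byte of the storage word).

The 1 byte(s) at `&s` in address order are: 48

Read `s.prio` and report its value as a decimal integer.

2

[0]=0x48 (big-endian) → word 0x48
slot:2 @ bit 6 → (0x48>>6)&0x3 = 0x1
prio:4 @ bit 2 → (0x48>>2)&0xf = 0x2  ←
mode:1 @ bit 1 → (0x48>>1)&0x1 = 0x0
opcode:1 @ bit 0 → (0x48>>0)&0x1 = 0x0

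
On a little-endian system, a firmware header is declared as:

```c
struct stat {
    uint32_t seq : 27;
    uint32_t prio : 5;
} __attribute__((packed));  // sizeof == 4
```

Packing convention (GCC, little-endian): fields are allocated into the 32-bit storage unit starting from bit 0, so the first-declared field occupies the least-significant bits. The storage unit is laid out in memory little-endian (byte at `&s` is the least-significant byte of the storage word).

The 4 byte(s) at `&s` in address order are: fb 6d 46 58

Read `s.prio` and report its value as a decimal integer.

[0]=0xfb [1]=0x6d [2]=0x46 [3]=0x58 (little-endian) → word 0x58466dfb
seq [0+:27] = (word>>0) & 0x7ffffff = 4615675
prio [27+:5] = (word>>27) & 0x1f = 11  ←

11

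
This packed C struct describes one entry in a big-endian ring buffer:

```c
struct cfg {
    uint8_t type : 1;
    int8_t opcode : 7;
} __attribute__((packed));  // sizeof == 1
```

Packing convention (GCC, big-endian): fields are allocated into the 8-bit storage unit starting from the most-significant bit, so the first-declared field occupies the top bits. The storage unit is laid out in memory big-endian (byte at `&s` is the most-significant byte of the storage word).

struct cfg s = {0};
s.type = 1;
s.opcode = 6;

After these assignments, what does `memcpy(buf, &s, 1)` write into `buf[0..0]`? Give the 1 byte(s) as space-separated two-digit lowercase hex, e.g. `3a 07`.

[7+:1] type=1 & 0x1 = 0x1; word=0x80
[0+:7] opcode=6 & 0x7f = 0x6; word=0x86
word = 0x86 → big-endian bytes:
  [0]=0x86

86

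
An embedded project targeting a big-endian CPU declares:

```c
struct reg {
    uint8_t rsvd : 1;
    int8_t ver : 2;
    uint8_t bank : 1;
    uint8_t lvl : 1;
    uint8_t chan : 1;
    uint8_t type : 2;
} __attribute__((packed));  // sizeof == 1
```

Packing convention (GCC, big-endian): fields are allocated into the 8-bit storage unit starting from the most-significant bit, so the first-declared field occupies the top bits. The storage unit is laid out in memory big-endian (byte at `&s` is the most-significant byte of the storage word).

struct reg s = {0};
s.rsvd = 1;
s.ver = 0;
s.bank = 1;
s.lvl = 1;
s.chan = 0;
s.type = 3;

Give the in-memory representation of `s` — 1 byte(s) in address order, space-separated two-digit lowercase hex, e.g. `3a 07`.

9b

[7+:1] rsvd=1 & 0x1 = 0x1; word=0x80
[5+:2] ver=0 & 0x3 = 0x0; word=0x80
[4+:1] bank=1 & 0x1 = 0x1; word=0x90
[3+:1] lvl=1 & 0x1 = 0x1; word=0x98
[2+:1] chan=0 & 0x1 = 0x0; word=0x98
[0+:2] type=3 & 0x3 = 0x3; word=0x9b
word = 0x9b → big-endian bytes:
  [0]=0x9b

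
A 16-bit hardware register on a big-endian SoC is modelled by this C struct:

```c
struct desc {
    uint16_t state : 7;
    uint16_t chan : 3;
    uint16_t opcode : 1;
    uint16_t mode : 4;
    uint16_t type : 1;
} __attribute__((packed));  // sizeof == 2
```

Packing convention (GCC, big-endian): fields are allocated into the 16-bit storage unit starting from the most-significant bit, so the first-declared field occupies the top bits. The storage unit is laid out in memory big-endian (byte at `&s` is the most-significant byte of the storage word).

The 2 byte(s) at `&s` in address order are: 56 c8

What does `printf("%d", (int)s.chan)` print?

[0]=0x56 [1]=0xc8 (big-endian) → word 0x56c8
state:7 @ bit 9 → (0x56c8>>9)&0x7f = 0x2b
chan:3 @ bit 6 → (0x56c8>>6)&0x7 = 0x3  ←
opcode:1 @ bit 5 → (0x56c8>>5)&0x1 = 0x0
mode:4 @ bit 1 → (0x56c8>>1)&0xf = 0x4
type:1 @ bit 0 → (0x56c8>>0)&0x1 = 0x0

3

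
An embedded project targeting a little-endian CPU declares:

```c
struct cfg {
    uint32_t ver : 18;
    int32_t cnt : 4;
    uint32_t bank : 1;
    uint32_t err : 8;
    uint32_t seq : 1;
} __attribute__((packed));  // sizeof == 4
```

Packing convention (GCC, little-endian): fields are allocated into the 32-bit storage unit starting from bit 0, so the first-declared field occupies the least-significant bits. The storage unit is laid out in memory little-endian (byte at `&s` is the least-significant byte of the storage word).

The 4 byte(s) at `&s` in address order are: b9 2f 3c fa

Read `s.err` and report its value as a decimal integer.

[0]=0xb9 [1]=0x2f [2]=0x3c [3]=0xfa (little-endian) → word 0xfa3c2fb9
ver:18 @ bit 0 → (0xfa3c2fb9>>0)&0x3ffff = 0x2fb9
cnt:4 @ bit 18 → (0xfa3c2fb9>>18)&0xf = 0xf
bank:1 @ bit 22 → (0xfa3c2fb9>>22)&0x1 = 0x0
err:8 @ bit 23 → (0xfa3c2fb9>>23)&0xff = 0xf4  ←
seq:1 @ bit 31 → (0xfa3c2fb9>>31)&0x1 = 0x1

244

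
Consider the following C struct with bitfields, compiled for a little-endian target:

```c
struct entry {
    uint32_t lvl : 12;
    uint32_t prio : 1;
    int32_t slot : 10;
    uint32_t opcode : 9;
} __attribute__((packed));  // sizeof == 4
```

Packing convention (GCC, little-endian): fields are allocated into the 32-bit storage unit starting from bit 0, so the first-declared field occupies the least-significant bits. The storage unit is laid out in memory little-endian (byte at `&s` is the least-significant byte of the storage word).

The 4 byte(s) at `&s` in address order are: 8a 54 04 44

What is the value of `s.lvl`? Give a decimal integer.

[0]=0x8a [1]=0x54 [2]=0x04 [3]=0x44 (little-endian) → word 0x4404548a
lvl:12 @ bit 0 → (0x4404548a>>0)&0xfff = 0x48a  ←
prio:1 @ bit 12 → (0x4404548a>>12)&0x1 = 0x1
slot:10 @ bit 13 → (0x4404548a>>13)&0x3ff = 0x22
opcode:9 @ bit 23 → (0x4404548a>>23)&0x1ff = 0x88

1162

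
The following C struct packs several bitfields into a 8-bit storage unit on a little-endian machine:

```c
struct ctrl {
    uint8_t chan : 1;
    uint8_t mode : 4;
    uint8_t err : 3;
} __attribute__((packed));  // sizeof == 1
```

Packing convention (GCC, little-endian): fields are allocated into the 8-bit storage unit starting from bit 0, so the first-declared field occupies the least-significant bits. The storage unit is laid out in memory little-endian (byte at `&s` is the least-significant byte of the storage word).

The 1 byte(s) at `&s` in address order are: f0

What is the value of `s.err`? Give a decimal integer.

[0]=0xf0 (little-endian) → word 0xf0
chan [0+:1] = (word>>0) & 0x1 = 0
mode [1+:4] = (word>>1) & 0xf = 8
err [5+:3] = (word>>5) & 0x7 = 7  ←

7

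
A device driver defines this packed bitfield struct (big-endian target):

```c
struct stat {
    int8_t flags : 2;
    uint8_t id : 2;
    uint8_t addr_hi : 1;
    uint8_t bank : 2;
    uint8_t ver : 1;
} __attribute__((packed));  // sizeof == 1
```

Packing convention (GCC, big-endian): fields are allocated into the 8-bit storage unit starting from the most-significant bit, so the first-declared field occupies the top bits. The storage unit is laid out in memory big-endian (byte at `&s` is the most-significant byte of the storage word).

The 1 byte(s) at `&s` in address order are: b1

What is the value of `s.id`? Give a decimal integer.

[0]=0xb1 (big-endian) → word 0xb1
flags [6+:2] = (word>>6) & 0x3 = 2
id [4+:2] = (word>>4) & 0x3 = 3  ←
addr_hi [3+:1] = (word>>3) & 0x1 = 0
bank [1+:2] = (word>>1) & 0x3 = 0
ver [0+:1] = (word>>0) & 0x1 = 1

3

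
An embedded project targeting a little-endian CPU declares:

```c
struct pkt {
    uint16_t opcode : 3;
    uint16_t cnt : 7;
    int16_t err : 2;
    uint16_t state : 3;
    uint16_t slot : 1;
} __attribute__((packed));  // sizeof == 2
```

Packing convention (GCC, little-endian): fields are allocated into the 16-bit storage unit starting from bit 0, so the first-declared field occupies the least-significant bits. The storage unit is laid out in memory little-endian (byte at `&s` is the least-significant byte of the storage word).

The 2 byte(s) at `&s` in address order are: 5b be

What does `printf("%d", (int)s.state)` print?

3

[0]=0x5b [1]=0xbe (little-endian) → word 0xbe5b
opcode [0+:3] = (word>>0) & 0x7 = 3
cnt [3+:7] = (word>>3) & 0x7f = 75
err [10+:2] = (word>>10) & 0x3 = 3
state [12+:3] = (word>>12) & 0x7 = 3  ←
slot [15+:1] = (word>>15) & 0x1 = 1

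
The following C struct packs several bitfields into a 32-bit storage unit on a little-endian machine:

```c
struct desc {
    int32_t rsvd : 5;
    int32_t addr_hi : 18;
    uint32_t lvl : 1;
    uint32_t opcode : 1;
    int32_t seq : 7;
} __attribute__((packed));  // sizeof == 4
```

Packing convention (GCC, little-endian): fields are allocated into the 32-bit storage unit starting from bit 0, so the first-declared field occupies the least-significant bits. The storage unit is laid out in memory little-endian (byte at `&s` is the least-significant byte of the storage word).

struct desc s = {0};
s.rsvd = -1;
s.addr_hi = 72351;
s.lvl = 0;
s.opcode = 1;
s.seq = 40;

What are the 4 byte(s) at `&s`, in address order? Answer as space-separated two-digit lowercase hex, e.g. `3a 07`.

ff 53 23 51

rsvd (5b) val=-1 bits=0x1f at bit 0: 0x0000001f
addr_hi (18b) val=72351 bits=0x11a9f at bit 5: 0x002353ff
lvl (1b) val=0 bits=0x0 at bit 23: 0x002353ff
opcode (1b) val=1 bits=0x1 at bit 24: 0x012353ff
seq (7b) val=40 bits=0x28 at bit 25: 0x512353ff
word = 0x512353ff → little-endian bytes:
  [0]=0xff  [1]=0x53  [2]=0x23  [3]=0x51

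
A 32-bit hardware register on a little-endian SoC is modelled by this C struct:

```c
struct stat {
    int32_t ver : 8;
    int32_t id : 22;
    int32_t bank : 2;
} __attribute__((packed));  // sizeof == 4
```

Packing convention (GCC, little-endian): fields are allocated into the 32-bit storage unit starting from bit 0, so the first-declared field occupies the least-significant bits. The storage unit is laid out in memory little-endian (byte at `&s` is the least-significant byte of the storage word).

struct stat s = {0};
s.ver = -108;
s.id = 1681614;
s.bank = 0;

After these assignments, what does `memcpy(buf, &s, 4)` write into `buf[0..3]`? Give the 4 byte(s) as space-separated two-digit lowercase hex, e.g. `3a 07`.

94 ce a8 19

ver (8b) val=-108 bits=0x94 at bit 0: 0x00000094
id (22b) val=1681614 bits=0x19a8ce at bit 8: 0x19a8ce94
bank (2b) val=0 bits=0x0 at bit 30: 0x19a8ce94
word = 0x19a8ce94 → little-endian bytes:
  [0]=0x94  [1]=0xce  [2]=0xa8  [3]=0x19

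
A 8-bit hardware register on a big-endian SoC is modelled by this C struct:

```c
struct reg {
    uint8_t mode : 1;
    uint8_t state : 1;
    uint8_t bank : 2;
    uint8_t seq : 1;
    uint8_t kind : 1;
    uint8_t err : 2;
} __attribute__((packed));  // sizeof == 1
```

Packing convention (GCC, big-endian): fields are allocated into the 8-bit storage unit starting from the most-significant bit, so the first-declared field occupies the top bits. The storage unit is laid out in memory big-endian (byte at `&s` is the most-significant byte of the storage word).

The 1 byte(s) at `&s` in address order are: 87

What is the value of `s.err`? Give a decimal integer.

3

[0]=0x87 (big-endian) → word 0x87
mode:1 @ bit 7 → (0x87>>7)&0x1 = 0x1
state:1 @ bit 6 → (0x87>>6)&0x1 = 0x0
bank:2 @ bit 4 → (0x87>>4)&0x3 = 0x0
seq:1 @ bit 3 → (0x87>>3)&0x1 = 0x0
kind:1 @ bit 2 → (0x87>>2)&0x1 = 0x1
err:2 @ bit 0 → (0x87>>0)&0x3 = 0x3  ←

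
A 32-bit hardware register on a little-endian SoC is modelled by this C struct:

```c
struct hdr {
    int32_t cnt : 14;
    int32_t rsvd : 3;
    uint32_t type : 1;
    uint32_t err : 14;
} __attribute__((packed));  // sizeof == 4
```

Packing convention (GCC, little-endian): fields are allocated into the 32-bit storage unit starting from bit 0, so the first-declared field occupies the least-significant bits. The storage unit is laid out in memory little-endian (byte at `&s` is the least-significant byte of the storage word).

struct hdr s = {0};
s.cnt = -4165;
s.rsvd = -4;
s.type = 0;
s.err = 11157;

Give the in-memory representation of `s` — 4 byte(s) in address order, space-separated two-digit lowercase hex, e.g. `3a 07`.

bb 2f 55 ae

cnt:14 = -4165 → 0x2fbb << 0 → word 0x00002fbb
rsvd:3 = -4 → 0x4 << 14 → word 0x00012fbb
type:1 = 0 → 0x0 << 17 → word 0x00012fbb
err:14 = 11157 → 0x2b95 << 18 → word 0xae552fbb
word = 0xae552fbb → little-endian bytes:
  [0]=0xbb  [1]=0x2f  [2]=0x55  [3]=0xae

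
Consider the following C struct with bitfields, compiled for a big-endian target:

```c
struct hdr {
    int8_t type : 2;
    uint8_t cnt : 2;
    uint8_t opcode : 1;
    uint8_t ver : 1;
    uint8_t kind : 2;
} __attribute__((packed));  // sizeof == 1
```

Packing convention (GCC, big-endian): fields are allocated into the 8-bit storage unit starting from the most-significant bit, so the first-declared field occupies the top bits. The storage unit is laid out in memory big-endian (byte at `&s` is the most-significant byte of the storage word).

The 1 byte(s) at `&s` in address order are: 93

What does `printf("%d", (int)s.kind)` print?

[0]=0x93 (big-endian) → word 0x93
type:2 @ bit 6 → (0x93>>6)&0x3 = 0x2
cnt:2 @ bit 4 → (0x93>>4)&0x3 = 0x1
opcode:1 @ bit 3 → (0x93>>3)&0x1 = 0x0
ver:1 @ bit 2 → (0x93>>2)&0x1 = 0x0
kind:2 @ bit 0 → (0x93>>0)&0x3 = 0x3  ←

3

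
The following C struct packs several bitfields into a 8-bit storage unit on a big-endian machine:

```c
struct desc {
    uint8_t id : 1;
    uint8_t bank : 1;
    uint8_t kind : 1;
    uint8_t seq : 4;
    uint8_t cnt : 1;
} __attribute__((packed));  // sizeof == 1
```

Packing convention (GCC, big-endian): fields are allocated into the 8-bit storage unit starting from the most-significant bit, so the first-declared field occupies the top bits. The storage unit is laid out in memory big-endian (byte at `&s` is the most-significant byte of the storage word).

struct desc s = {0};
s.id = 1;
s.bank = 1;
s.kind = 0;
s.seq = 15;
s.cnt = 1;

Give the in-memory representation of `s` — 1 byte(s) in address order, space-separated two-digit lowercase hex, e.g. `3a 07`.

df

[7+:1] id=1 & 0x1 = 0x1; word=0x80
[6+:1] bank=1 & 0x1 = 0x1; word=0xc0
[5+:1] kind=0 & 0x1 = 0x0; word=0xc0
[1+:4] seq=15 & 0xf = 0xf; word=0xde
[0+:1] cnt=1 & 0x1 = 0x1; word=0xdf
word = 0xdf → big-endian bytes:
  [0]=0xdf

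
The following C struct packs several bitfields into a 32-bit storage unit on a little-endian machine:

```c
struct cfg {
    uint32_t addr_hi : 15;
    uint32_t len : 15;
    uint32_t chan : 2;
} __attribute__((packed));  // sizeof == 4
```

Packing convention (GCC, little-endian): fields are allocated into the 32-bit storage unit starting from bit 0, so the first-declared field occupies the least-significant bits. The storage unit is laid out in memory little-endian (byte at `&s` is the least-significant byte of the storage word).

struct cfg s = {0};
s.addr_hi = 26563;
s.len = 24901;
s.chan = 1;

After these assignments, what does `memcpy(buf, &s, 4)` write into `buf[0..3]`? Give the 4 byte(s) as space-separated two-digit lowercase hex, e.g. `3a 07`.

c3 e7 a2 70

addr_hi:15 = 26563 → 0x67c3 << 0 → word 0x000067c3
len:15 = 24901 → 0x6145 << 15 → word 0x30a2e7c3
chan:2 = 1 → 0x1 << 30 → word 0x70a2e7c3
word = 0x70a2e7c3 → little-endian bytes:
  [0]=0xc3  [1]=0xe7  [2]=0xa2  [3]=0x70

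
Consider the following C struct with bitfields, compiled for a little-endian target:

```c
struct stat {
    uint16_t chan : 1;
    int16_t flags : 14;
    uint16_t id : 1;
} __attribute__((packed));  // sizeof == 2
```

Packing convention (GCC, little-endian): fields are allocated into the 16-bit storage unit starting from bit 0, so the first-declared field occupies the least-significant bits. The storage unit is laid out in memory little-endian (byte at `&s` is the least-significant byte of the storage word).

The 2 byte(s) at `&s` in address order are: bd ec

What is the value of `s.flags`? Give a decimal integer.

-2466

[0]=0xbd [1]=0xec (little-endian) → word 0xecbd
chan [0+:1] = (word>>0) & 0x1 = 1
flags [1+:14] = (word>>1) & 0x3fff = 13918  ←
id [15+:1] = (word>>15) & 0x1 = 1
flags signed 14b, MSB=1: 13918 - 16384 = -2466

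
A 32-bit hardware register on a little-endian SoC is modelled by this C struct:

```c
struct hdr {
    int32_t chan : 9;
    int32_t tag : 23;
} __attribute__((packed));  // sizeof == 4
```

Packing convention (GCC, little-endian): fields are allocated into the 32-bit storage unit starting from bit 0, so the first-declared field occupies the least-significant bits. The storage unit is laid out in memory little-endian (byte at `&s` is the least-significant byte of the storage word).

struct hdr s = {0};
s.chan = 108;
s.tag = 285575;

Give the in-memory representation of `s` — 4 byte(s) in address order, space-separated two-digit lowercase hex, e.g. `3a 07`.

6c 0e b7 08

[0+:9] chan=108 & 0x1ff = 0x6c; word=0x0000006c
[9+:23] tag=285575 & 0x7fffff = 0x45b87; word=0x08b70e6c
word = 0x08b70e6c → little-endian bytes:
  [0]=0x6c  [1]=0x0e  [2]=0xb7  [3]=0x08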